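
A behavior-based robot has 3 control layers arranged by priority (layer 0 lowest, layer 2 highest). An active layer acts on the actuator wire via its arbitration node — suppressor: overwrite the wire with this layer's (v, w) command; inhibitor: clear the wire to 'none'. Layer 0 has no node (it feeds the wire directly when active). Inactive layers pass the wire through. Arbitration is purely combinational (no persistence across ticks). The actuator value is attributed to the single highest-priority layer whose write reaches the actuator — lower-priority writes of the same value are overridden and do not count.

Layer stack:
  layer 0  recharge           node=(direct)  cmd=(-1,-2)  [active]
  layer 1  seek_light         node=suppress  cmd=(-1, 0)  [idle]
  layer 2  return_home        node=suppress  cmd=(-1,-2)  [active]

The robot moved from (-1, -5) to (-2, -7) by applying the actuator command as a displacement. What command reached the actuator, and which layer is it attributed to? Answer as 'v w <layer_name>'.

displacement = (-2, -7) − (-1, -5) = (-1, -2)
L0 recharge: active, feeds wire = (-1, -2)
L1 seek_light: idle → wire stays (-1, -2)
L2 return_home: active, suppressor → wire = (-1, -2)
actuator = (-1, -2) — from layer 2 (return_home)

-1 -2 return_home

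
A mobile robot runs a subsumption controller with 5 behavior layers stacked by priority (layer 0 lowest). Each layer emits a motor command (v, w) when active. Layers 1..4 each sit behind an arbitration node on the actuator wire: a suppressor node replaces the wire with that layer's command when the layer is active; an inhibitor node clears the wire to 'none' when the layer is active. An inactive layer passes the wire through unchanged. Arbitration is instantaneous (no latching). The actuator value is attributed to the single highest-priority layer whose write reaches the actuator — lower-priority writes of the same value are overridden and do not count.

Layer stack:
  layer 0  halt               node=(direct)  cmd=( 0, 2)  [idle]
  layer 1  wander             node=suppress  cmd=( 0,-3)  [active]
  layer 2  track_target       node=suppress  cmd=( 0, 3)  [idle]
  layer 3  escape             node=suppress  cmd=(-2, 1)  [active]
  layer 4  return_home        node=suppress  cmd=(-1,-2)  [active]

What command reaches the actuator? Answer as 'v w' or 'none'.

-1 -2

[0] halt off; wire := none
[1] wander on (suppress); wire := (0, -3)
[2] track_target off; pass (0, -3)
[3] escape on (suppress); wire := (-2, 1)
[4] return_home on (suppress); wire := (-1, -2)
output (-1, -2)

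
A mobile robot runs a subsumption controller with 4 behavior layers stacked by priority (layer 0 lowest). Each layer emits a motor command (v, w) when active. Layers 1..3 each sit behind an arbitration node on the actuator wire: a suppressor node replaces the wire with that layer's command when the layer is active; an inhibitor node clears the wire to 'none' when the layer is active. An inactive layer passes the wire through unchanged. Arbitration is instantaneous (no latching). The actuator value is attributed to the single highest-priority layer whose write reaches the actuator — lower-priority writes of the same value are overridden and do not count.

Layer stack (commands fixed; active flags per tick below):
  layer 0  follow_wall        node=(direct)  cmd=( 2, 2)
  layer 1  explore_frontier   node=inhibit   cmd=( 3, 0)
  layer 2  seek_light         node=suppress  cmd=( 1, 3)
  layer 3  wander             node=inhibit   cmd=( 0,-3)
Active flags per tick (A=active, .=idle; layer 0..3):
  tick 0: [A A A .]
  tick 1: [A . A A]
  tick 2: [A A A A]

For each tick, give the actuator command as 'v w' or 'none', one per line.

tick 0:
  [0] follow_wall on; wire := (2, 2)
  [1] explore_frontier on (inhibit); wire := none
  [2] seek_light on (suppress); wire := (1, 3)
  [3] wander off; pass (1, 3)
  output (1, 3)
tick 1:
  [0] follow_wall on; wire := (2, 2)
  [1] explore_frontier off; pass (2, 2)
  [2] seek_light on (suppress); wire := (1, 3)
  [3] wander on (inhibit); wire := none
  output none
tick 2:
  [0] follow_wall on; wire := (2, 2)
  [1] explore_frontier on (inhibit); wire := none
  [2] seek_light on (suppress); wire := (1, 3)
  [3] wander on (inhibit); wire := none
  output none

1 3
none
none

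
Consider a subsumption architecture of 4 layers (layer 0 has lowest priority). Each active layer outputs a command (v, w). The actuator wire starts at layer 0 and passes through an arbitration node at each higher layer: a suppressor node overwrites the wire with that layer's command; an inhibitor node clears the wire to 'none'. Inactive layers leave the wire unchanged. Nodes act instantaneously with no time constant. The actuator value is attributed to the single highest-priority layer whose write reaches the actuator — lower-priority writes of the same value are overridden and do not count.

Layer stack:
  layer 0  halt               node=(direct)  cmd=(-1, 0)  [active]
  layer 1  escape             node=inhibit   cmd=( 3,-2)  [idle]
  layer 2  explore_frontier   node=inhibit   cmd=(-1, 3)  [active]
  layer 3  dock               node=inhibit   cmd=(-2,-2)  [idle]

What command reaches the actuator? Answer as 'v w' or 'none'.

none

[0] halt on; wire := (-1, 0)
[1] escape off; pass (-1, 0)
[2] explore_frontier on (inhibit); wire := none
[3] dock off; pass none
output none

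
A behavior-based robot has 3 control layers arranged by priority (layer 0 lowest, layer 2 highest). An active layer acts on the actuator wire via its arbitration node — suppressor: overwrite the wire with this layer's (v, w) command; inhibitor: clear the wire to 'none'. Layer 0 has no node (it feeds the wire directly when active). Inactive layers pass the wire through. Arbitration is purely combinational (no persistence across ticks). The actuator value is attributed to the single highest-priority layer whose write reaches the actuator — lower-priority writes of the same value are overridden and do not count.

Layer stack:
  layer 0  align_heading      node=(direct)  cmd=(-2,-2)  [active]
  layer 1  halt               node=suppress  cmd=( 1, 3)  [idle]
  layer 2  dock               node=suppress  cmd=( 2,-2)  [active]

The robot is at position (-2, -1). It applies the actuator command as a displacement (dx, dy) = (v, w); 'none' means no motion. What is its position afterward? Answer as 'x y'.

layer 0 (align_heading) active — direct: (-2, -2)
layer 1 (halt) idle — unchanged: (-2, -2)
layer 2 (dock) active — suppresses: (2, -2)
→ actuator (2, -2)
position: (-2, -1) + (2, -2) = (0, -3)

0 -3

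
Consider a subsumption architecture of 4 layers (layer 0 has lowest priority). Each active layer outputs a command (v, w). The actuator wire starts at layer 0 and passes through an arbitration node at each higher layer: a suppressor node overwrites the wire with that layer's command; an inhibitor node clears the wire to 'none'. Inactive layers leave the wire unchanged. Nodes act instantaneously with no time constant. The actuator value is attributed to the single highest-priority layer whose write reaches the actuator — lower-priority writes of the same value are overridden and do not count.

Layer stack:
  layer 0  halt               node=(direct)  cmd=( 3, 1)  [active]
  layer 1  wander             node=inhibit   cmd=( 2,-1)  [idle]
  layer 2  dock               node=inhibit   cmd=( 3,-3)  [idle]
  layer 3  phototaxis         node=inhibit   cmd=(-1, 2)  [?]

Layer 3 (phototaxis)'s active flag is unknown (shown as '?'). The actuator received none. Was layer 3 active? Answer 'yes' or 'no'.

yes

If layer 3 is active=yes:
  actuator would be none
If layer 3 is active=no:
  actuator would be (3, 1)
Observed none, so layer 3 was active.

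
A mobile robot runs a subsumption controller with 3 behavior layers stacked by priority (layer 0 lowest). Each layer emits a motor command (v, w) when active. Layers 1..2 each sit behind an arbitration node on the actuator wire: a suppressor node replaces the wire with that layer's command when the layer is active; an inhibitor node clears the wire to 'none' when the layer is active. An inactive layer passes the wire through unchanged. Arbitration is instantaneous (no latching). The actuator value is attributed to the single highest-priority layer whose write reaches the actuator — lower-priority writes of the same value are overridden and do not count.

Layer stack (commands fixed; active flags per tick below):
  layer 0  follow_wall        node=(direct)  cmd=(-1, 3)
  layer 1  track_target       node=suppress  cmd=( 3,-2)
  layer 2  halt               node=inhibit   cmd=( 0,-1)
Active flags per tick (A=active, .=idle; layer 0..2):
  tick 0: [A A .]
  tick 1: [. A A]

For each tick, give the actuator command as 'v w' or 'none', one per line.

3 -2
none

tick 0:
  [0] follow_wall on; wire := (-1, 3)
  [1] track_target on (suppress); wire := (3, -2)
  [2] halt off; pass (3, -2)
  output (3, -2)
tick 1:
  [0] follow_wall off; wire := none
  [1] track_target on (suppress); wire := (3, -2)
  [2] halt on (inhibit); wire := none
  output none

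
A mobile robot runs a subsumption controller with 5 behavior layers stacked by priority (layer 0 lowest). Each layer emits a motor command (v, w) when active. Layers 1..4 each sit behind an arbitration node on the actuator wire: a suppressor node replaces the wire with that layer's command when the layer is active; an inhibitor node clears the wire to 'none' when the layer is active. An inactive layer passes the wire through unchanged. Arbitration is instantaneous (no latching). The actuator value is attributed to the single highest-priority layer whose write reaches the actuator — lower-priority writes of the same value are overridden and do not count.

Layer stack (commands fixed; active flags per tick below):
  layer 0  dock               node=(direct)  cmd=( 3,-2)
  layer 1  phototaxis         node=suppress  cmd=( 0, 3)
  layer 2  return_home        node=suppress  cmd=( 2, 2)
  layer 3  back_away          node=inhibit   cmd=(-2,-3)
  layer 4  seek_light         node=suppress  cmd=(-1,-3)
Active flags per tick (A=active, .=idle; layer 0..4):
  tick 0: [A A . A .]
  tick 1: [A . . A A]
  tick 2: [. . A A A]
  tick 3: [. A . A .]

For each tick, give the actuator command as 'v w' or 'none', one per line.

tick 0:
  L0 dock: active, feeds wire = (3, -2)
  L1 phototaxis: active, suppressor → wire = (0, 3)
  L2 return_home: idle → wire stays (0, 3)
  L3 back_away: active, inhibitor → wire = none
  L4 seek_light: idle → wire stays none
  actuator = none
tick 1:
  L0 dock: active, feeds wire = (3, -2)
  L1 phototaxis: idle → wire stays (3, -2)
  L2 return_home: idle → wire stays (3, -2)
  L3 back_away: active, inhibitor → wire = none
  L4 seek_light: active, suppressor → wire = (-1, -3)
  actuator = (-1, -3)
tick 2:
  L0 dock: idle → wire = none
  L1 phototaxis: idle → wire stays none
  L2 return_home: active, suppressor → wire = (2, 2)
  L3 back_away: active, inhibitor → wire = none
  L4 seek_light: active, suppressor → wire = (-1, -3)
  actuator = (-1, -3)
tick 3:
  L0 dock: idle → wire = none
  L1 phototaxis: active, suppressor → wire = (0, 3)
  L2 return_home: idle → wire stays (0, 3)
  L3 back_away: active, inhibitor → wire = none
  L4 seek_light: idle → wire stays none
  actuator = none

none
-1 -3
-1 -3
none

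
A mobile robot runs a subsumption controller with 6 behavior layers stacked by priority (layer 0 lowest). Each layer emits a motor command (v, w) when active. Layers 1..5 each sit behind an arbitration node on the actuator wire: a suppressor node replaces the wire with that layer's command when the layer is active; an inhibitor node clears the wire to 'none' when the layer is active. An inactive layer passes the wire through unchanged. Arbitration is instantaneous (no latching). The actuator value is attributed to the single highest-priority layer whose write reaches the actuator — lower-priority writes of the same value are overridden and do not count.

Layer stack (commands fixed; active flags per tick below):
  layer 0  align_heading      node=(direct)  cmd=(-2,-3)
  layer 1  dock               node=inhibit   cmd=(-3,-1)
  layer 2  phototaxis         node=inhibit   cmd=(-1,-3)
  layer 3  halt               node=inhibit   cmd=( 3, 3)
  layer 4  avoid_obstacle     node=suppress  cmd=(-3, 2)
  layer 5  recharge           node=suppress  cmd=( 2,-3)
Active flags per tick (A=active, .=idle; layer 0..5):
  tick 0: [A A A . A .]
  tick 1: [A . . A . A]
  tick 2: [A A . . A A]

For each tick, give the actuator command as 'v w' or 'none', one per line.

-3 2
2 -3
2 -3

tick 0:
  layer 0 (align_heading) active — direct: (-2, -3)
  layer 1 (dock) active — inhibits: none
  layer 2 (phototaxis) active — inhibits: none
  layer 3 (halt) idle — unchanged: none
  layer 4 (avoid_obstacle) active — suppresses: (-3, 2)
  layer 5 (recharge) idle — unchanged: (-3, 2)
  → actuator (-3, 2)
tick 1:
  layer 0 (align_heading) active — direct: (-2, -3)
  layer 1 (dock) idle — unchanged: (-2, -3)
  layer 2 (phototaxis) idle — unchanged: (-2, -3)
  layer 3 (halt) active — inhibits: none
  layer 4 (avoid_obstacle) idle — unchanged: none
  layer 5 (recharge) active — suppresses: (2, -3)
  → actuator (2, -3)
tick 2:
  layer 0 (align_heading) active — direct: (-2, -3)
  layer 1 (dock) active — inhibits: none
  layer 2 (phototaxis) idle — unchanged: none
  layer 3 (halt) idle — unchanged: none
  layer 4 (avoid_obstacle) active — suppresses: (-3, 2)
  layer 5 (recharge) active — suppresses: (2, -3)
  → actuator (2, -3)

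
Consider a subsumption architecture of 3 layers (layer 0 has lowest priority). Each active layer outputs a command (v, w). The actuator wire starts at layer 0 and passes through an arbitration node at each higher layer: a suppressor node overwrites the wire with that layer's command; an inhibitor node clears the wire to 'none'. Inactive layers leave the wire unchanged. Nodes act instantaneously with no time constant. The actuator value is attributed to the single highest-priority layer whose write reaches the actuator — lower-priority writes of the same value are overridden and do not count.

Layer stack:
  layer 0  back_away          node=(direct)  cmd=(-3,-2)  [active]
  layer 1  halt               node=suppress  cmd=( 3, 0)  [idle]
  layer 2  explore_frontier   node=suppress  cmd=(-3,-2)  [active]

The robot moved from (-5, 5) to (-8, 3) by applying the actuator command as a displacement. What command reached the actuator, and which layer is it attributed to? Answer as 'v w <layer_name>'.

displacement = (-8, 3) − (-5, 5) = (-3, -2)
L0 back_away: active, feeds wire = (-3, -2)
L1 halt: idle → wire stays (-3, -2)
L2 explore_frontier: active, suppressor → wire = (-3, -2)
actuator = (-3, -2) — from layer 2 (explore_frontier)

-3 -2 explore_frontier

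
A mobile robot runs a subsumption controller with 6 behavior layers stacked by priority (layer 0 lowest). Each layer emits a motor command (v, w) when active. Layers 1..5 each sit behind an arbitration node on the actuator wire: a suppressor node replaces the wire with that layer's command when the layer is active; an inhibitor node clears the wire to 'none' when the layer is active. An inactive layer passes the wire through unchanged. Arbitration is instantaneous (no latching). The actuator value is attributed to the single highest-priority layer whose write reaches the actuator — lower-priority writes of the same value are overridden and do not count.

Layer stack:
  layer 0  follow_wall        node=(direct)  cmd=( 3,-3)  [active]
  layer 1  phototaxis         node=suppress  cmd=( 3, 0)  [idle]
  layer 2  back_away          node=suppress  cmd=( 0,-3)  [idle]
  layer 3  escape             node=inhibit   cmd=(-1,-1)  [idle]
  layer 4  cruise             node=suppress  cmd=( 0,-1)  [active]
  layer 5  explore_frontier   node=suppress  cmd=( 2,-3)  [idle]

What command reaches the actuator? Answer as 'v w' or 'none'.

0 -1

[0] follow_wall on; wire := (3, -3)
[1] phototaxis off; pass (3, -3)
[2] back_away off; pass (3, -3)
[3] escape off; pass (3, -3)
[4] cruise on (suppress); wire := (0, -1)
[5] explore_frontier off; pass (0, -1)
output (0, -1)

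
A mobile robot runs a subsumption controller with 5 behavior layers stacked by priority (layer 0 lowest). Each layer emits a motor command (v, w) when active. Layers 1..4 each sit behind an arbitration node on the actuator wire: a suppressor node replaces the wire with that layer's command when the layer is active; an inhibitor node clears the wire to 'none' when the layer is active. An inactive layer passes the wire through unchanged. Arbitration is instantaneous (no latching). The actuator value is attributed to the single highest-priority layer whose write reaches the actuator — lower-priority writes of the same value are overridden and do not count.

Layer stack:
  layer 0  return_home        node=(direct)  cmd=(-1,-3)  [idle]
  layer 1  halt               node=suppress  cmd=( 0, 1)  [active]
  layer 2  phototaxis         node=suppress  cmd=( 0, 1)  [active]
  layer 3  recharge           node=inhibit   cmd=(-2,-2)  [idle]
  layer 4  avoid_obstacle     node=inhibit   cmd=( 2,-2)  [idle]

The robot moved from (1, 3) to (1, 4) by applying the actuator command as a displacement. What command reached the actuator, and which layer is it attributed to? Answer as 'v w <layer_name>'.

0 1 phototaxis

displacement = (1, 4) − (1, 3) = (0, 1)
L0 return_home: idle → wire = none
L1 halt: active, suppressor → wire = (0, 1)
L2 phototaxis: active, suppressor → wire = (0, 1)
L3 recharge: idle → wire stays (0, 1)
L4 avoid_obstacle: idle → wire stays (0, 1)
actuator = (0, 1) — from layer 2 (phototaxis)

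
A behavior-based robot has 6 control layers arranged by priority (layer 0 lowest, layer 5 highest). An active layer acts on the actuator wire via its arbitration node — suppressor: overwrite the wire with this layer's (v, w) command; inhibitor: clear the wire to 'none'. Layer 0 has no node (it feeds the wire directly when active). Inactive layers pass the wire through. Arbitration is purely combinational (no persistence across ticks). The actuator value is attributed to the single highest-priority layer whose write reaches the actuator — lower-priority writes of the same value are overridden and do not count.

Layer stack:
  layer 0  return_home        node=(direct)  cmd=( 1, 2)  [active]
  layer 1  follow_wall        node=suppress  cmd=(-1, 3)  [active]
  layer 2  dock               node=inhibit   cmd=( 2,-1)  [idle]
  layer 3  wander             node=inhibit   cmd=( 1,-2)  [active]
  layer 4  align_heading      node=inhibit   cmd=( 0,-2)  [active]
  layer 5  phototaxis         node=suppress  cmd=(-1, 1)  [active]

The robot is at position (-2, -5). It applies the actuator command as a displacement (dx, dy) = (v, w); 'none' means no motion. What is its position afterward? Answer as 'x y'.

-3 -4

[0] return_home on; wire := (1, 2)
[1] follow_wall on (suppress); wire := (-1, 3)
[2] dock off; pass (-1, 3)
[3] wander on (inhibit); wire := none
[4] align_heading on (inhibit); wire := none
[5] phototaxis on (suppress); wire := (-1, 1)
output (-1, 1)
position: (-2, -5) + (-1, 1) = (-3, -4)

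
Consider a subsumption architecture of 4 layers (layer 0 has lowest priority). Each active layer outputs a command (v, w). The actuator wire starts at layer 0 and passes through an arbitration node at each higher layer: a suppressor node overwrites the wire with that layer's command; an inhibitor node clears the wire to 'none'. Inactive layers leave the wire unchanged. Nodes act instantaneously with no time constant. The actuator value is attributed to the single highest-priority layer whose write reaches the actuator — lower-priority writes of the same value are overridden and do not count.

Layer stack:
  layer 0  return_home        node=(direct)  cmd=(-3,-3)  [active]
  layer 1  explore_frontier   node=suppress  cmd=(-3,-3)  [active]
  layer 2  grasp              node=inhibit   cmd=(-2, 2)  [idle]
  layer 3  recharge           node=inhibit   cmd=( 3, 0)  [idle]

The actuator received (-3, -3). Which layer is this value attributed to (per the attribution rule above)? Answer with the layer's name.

[0] return_home on; wire := (-3, -3)
[1] explore_frontier on (suppress); wire := (-3, -3)
[2] grasp off; pass (-3, -3)
[3] recharge off; pass (-3, -3)
output (-3, -3)
last writer: layer 1 = explore_frontier

explore_frontier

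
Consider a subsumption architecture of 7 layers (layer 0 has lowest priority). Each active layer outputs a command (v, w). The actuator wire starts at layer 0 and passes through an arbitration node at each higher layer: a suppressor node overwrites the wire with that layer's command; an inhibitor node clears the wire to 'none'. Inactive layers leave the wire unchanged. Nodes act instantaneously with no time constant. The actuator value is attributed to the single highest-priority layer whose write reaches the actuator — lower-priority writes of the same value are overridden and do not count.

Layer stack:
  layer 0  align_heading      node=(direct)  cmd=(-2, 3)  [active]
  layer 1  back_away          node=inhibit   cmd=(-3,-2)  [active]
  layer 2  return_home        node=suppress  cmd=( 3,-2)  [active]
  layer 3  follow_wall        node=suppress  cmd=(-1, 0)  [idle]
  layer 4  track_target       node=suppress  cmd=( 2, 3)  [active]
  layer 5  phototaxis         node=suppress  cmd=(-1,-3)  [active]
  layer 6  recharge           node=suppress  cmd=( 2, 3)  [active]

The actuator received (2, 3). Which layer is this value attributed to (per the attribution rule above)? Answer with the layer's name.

[0] align_heading on; wire := (-2, 3)
[1] back_away on (inhibit); wire := none
[2] return_home on (suppress); wire := (3, -2)
[3] follow_wall off; pass (3, -2)
[4] track_target on (suppress); wire := (2, 3)
[5] phototaxis on (suppress); wire := (-1, -3)
[6] recharge on (suppress); wire := (2, 3)
output (2, 3)
last writer: layer 6 = recharge

recharge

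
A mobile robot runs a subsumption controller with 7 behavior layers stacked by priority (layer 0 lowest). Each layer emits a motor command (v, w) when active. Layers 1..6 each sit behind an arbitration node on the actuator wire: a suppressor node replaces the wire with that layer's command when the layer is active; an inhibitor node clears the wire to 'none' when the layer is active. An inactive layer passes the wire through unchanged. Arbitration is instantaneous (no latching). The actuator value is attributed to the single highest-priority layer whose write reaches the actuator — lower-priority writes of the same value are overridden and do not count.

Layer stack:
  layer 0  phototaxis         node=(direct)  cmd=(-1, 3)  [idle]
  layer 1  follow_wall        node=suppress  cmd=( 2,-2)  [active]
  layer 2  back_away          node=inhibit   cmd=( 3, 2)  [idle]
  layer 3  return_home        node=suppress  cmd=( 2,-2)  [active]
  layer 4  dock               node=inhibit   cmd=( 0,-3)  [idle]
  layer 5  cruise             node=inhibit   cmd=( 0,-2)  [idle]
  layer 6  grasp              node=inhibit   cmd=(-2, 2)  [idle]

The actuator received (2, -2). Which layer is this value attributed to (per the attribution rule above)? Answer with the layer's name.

[0] phototaxis off; wire := none
[1] follow_wall on (suppress); wire := (2, -2)
[2] back_away off; pass (2, -2)
[3] return_home on (suppress); wire := (2, -2)
[4] dock off; pass (2, -2)
[5] cruise off; pass (2, -2)
[6] grasp off; pass (2, -2)
output (2, -2)
last writer: layer 3 = return_home

return_home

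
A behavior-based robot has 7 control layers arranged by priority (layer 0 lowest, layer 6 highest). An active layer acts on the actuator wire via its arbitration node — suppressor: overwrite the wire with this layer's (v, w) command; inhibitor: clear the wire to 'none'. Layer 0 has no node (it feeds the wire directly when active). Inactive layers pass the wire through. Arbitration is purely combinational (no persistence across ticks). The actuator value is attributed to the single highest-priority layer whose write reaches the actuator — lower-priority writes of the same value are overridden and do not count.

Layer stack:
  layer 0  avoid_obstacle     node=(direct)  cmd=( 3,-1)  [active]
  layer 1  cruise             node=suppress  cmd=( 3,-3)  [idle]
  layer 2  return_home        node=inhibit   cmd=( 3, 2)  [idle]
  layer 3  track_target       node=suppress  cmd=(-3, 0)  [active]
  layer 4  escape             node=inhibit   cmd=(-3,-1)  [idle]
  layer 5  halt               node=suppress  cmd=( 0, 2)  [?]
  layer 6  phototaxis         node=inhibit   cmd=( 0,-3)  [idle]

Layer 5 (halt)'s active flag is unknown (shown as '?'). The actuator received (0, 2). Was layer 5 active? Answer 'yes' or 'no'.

yes

If layer 5 is active=yes:
  actuator would be (0, 2)
If layer 5 is active=no:
  actuator would be (-3, 0)
Observed (0, 2), so layer 5 was active.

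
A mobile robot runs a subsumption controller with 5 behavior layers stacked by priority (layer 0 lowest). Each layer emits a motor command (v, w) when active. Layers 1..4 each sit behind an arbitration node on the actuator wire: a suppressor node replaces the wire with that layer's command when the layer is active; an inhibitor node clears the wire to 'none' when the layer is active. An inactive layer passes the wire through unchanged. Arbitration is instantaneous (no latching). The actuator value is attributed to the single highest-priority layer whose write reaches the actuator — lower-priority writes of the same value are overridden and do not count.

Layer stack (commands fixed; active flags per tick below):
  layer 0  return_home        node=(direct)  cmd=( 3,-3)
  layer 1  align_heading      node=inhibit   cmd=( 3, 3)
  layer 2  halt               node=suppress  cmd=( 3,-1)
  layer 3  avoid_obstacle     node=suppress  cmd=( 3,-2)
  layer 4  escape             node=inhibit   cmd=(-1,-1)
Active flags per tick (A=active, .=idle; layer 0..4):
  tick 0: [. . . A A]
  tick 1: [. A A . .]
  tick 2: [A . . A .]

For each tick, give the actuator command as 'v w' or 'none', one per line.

none
3 -1
3 -2

tick 0:
  layer 0 (return_home) idle — none
  layer 1 (align_heading) idle — unchanged: none
  layer 2 (halt) idle — unchanged: none
  layer 3 (avoid_obstacle) active — suppresses: (3, -2)
  layer 4 (escape) active — inhibits: none
  → actuator none
tick 1:
  layer 0 (return_home) idle — none
  layer 1 (align_heading) active — inhibits: none
  layer 2 (halt) active — suppresses: (3, -1)
  layer 3 (avoid_obstacle) idle — unchanged: (3, -1)
  layer 4 (escape) idle — unchanged: (3, -1)
  → actuator (3, -1)
tick 2:
  layer 0 (return_home) active — direct: (3, -3)
  layer 1 (align_heading) idle — unchanged: (3, -3)
  layer 2 (halt) idle — unchanged: (3, -3)
  layer 3 (avoid_obstacle) active — suppresses: (3, -2)
  layer 4 (escape) idle — unchanged: (3, -2)
  → actuator (3, -2)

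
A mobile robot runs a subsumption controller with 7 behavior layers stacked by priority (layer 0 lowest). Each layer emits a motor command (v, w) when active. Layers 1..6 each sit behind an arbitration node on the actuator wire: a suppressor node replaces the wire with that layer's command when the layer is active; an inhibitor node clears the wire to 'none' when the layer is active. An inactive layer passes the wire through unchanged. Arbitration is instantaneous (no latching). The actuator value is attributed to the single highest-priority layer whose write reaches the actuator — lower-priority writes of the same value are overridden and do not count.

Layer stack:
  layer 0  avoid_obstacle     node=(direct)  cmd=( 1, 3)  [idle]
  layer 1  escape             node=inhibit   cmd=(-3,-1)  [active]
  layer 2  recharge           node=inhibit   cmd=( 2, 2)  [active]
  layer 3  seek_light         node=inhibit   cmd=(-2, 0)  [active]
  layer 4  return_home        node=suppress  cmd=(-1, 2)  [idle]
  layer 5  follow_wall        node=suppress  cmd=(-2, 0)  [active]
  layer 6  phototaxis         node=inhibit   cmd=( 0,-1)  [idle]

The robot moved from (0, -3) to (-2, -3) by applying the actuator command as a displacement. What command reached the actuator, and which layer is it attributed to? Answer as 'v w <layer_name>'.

displacement = (-2, -3) − (0, -3) = (-2, 0)
layer 0 (avoid_obstacle) idle — none
layer 1 (escape) active — inhibits: none
layer 2 (recharge) active — inhibits: none
layer 3 (seek_light) active — inhibits: none
layer 4 (return_home) idle — unchanged: none
layer 5 (follow_wall) active — suppresses: (-2, 0)
layer 6 (phototaxis) idle — unchanged: (-2, 0)
→ actuator (-2, 0) — from layer 5 (follow_wall)

-2 0 follow_wall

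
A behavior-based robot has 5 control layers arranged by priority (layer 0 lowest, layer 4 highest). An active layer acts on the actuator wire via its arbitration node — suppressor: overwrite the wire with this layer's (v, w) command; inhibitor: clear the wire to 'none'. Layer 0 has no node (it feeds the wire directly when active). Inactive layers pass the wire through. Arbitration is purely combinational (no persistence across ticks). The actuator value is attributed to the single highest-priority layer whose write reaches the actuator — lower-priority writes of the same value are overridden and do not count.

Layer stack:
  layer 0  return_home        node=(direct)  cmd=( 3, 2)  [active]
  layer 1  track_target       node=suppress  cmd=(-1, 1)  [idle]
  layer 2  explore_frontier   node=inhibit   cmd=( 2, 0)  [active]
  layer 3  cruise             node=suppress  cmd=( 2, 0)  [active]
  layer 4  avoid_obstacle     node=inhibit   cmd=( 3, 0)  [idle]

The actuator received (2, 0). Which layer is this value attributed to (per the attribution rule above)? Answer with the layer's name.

cruise

L0 return_home: active, feeds wire = (3, 2)
L1 track_target: idle → wire stays (3, 2)
L2 explore_frontier: active, inhibitor → wire = none
L3 cruise: active, suppressor → wire = (2, 0)
L4 avoid_obstacle: idle → wire stays (2, 0)
actuator = (2, 0)
last writer: layer 3 = cruise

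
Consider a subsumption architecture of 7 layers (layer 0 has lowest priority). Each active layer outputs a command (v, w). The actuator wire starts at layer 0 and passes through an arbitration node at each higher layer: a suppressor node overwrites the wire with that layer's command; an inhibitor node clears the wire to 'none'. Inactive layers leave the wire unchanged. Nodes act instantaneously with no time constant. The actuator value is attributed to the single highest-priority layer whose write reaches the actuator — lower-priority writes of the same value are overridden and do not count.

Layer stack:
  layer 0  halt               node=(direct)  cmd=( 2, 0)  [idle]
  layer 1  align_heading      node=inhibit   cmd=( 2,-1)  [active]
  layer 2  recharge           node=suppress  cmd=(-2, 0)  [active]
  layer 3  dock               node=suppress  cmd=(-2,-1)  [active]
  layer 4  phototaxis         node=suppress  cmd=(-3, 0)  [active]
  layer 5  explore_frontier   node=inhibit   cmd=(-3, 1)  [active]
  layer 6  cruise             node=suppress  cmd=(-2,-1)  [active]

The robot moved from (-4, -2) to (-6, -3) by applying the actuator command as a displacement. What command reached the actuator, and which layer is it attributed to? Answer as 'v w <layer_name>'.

-2 -1 cruise

displacement = (-6, -3) − (-4, -2) = (-2, -1)
[0] halt off; wire := none
[1] align_heading on (inhibit); wire := none
[2] recharge on (suppress); wire := (-2, 0)
[3] dock on (suppress); wire := (-2, -1)
[4] phototaxis on (suppress); wire := (-3, 0)
[5] explore_frontier on (inhibit); wire := none
[6] cruise on (suppress); wire := (-2, -1)
output (-2, -1) — from layer 6 (cruise)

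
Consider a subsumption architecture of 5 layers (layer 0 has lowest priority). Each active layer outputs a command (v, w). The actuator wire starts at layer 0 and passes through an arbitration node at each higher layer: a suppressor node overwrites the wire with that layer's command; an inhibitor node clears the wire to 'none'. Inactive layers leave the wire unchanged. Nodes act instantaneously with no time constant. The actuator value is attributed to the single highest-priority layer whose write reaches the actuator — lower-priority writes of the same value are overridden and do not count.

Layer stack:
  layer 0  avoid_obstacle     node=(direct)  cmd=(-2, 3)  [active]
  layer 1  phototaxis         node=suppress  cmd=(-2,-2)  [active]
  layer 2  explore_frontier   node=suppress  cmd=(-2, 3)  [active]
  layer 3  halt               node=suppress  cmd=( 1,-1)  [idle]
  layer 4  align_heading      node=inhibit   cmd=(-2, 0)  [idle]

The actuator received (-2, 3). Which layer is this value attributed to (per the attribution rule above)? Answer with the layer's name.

explore_frontier

layer 0 (avoid_obstacle) active — direct: (-2, 3)
layer 1 (phototaxis) active — suppresses: (-2, -2)
layer 2 (explore_frontier) active — suppresses: (-2, 3)
layer 3 (halt) idle — unchanged: (-2, 3)
layer 4 (align_heading) idle — unchanged: (-2, 3)
→ actuator (-2, 3)
last writer: layer 2 = explore_frontier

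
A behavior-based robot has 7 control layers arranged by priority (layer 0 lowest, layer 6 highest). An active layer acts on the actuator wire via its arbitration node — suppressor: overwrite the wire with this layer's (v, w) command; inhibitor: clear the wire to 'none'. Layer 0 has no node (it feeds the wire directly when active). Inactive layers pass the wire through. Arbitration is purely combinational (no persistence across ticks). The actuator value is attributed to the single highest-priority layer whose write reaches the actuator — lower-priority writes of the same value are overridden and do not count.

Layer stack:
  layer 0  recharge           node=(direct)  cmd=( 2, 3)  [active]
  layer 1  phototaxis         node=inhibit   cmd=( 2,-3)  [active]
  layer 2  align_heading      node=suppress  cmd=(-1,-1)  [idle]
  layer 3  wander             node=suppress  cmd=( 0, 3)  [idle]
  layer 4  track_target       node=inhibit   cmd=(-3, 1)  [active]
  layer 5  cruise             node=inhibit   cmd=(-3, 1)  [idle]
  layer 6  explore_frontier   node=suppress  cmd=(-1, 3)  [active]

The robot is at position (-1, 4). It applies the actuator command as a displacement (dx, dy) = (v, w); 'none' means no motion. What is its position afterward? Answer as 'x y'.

-2 7

layer 0 (recharge) active — direct: (2, 3)
layer 1 (phototaxis) active — inhibits: none
layer 2 (align_heading) idle — unchanged: none
layer 3 (wander) idle — unchanged: none
layer 4 (track_target) active — inhibits: none
layer 5 (cruise) idle — unchanged: none
layer 6 (explore_frontier) active — suppresses: (-1, 3)
→ actuator (-1, 3)
position: (-1, 4) + (-1, 3) = (-2, 7)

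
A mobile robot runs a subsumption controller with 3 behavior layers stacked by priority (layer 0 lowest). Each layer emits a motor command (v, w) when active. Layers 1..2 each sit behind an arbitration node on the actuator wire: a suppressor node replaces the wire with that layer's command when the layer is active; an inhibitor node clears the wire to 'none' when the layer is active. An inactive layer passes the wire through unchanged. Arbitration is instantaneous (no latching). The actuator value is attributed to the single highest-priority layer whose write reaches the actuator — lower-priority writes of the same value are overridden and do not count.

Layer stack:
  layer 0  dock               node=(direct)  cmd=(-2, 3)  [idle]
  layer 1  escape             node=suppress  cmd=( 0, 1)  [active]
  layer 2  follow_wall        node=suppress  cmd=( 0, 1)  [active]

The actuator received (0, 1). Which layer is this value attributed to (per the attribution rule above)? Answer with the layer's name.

layer 0 (dock) idle — none
layer 1 (escape) active — suppresses: (0, 1)
layer 2 (follow_wall) active — suppresses: (0, 1)
→ actuator (0, 1)
last writer: layer 2 = follow_wall

follow_wall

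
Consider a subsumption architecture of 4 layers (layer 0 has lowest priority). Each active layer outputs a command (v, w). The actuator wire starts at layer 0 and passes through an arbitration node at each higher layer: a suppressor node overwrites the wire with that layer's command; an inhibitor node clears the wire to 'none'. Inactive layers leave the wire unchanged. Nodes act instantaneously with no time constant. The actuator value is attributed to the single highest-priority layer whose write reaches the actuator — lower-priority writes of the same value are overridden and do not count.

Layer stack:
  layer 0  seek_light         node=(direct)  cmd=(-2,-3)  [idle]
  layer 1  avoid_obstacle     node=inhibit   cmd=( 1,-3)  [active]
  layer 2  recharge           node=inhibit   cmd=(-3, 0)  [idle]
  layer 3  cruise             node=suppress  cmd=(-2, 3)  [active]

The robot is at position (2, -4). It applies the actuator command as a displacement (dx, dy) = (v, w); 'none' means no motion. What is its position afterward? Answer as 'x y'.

layer 0 (seek_light) idle — none
layer 1 (avoid_obstacle) active — inhibits: none
layer 2 (recharge) idle — unchanged: none
layer 3 (cruise) active — suppresses: (-2, 3)
→ actuator (-2, 3)
position: (2, -4) + (-2, 3) = (0, -1)

0 -1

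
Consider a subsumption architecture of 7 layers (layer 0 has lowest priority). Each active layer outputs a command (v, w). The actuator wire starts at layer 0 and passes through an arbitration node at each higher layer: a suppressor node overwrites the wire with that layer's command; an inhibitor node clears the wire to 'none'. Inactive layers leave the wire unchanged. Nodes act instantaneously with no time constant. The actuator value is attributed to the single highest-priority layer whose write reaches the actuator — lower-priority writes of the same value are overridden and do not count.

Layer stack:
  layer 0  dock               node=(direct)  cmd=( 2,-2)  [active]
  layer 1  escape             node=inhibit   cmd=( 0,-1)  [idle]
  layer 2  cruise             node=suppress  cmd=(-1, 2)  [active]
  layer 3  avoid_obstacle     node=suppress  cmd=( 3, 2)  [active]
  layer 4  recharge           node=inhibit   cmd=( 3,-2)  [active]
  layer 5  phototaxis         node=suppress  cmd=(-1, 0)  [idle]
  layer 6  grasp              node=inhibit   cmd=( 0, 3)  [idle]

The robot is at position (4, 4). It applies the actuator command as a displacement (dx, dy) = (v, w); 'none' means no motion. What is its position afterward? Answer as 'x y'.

4 4

[0] dock on; wire := (2, -2)
[1] escape off; pass (2, -2)
[2] cruise on (suppress); wire := (-1, 2)
[3] avoid_obstacle on (suppress); wire := (3, 2)
[4] recharge on (inhibit); wire := none
[5] phototaxis off; pass none
[6] grasp off; pass none
output none
position: (4, 4) + none = (4, 4)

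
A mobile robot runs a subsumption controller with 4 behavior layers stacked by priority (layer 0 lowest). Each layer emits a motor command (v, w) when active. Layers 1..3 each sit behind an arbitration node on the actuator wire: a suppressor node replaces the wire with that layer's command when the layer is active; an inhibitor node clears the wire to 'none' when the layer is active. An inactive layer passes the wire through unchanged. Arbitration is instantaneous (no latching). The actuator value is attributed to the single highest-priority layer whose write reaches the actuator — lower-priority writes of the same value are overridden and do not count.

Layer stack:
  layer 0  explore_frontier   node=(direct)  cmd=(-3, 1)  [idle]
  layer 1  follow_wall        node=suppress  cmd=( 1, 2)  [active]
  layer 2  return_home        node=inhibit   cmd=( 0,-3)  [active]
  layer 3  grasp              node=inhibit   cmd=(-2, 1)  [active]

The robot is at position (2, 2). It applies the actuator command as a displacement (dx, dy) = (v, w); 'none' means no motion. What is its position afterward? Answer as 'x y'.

layer 0 (explore_frontier) idle — none
layer 1 (follow_wall) active — suppresses: (1, 2)
layer 2 (return_home) active — inhibits: none
layer 3 (grasp) active — inhibits: none
→ actuator none
position: (2, 2) + none = (2, 2)

2 2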